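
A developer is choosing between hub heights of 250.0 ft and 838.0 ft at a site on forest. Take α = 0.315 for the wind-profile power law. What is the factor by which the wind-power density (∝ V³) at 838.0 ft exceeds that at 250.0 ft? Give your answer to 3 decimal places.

Speed ratio: V_B/V_A = (z_B/z_A)^α = (838.0/250.0)^0.315 = (3.3520)^0.315 = 1.46376
Power-density ratio: P_B/P_A = (V_B/V_A)³ = (1.46376)³ = 3.13626

3.136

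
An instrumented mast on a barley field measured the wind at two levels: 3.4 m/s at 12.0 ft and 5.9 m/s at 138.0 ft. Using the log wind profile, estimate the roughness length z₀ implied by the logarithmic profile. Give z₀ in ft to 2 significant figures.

z₀ ≈ 0.43 ft

Log law: V(z) ∝ ln(z/z₀). With r = V₁/V₂ = 3.4/5.9 = 0.57627,
r · ln(z₂/z₀) = ln(z₁/z₀) ⇒ ln z₀ = (ln z₁ − r·ln z₂)/(1 − r)
ln z₀ = (2.48491 − 0.57627×4.92725) / 0.42373 = -0.8367
z₀ = exp(-0.8367) = 0.4331 ft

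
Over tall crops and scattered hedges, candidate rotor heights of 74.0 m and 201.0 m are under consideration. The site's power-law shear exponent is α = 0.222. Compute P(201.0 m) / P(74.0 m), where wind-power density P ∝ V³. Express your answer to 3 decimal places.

Speed ratio: V_B/V_A = (z_B/z_A)^α = (201.0/74.0)^0.222 = (2.7162)^0.222 = 1.24836
Power-density ratio: P_B/P_A = (V_B/V_A)³ = (1.24836)³ = 1.94545

1.945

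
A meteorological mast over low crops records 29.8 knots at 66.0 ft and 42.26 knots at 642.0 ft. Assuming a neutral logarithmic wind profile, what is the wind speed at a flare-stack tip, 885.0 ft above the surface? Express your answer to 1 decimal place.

44.0 knots

Log law: V ∝ ln(z/z₀). From the pair, with r = V₁/V₂ = 0.70516,
ln z₀ = (ln z₁ − r·ln z₂)/(1 − r) = (4.1897 − 0.70516×6.4646)/0.29484 = -1.2512 → z₀ = 0.2862 ft
V₃ = V₁ · ln(z₃/z₀)/ln(z₁/z₀) = 29.8 × 8.0368/5.4409 = 44.0181 knots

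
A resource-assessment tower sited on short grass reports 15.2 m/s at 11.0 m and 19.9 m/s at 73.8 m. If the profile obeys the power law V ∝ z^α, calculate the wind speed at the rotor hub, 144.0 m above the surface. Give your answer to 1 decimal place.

First find α: α = ln(V₂/V₁)/ln(z₂/z₁) = ln(19.9/15.2)/ln(73.8/11.0) = 0.26942/1.90346 = 0.1415
Extrapolate from 73.8 m to 144.0 m: V₃ = 19.9 × (144.0/73.8)^0.1415 = 19.9 × 1.0992 = 21.8748 m/s

21.9 m/s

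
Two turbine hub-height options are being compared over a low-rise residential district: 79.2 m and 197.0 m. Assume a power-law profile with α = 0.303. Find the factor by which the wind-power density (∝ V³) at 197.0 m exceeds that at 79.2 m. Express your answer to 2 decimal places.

Speed ratio: V_B/V_A = (z_B/z_A)^α = (197.0/79.2)^0.303 = (2.4874)^0.303 = 1.31798
Power-density ratio: P_B/P_A = (V_B/V_A)³ = (1.31798)³ = 2.28944

2.29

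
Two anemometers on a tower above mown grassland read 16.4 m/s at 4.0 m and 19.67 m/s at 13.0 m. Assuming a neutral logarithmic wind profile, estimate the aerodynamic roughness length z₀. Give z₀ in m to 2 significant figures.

z₀ ≈ 0.011 m

Log law: V(z) ∝ ln(z/z₀). With r = V₁/V₂ = 16.4/19.67 = 0.83376,
r · ln(z₂/z₀) = ln(z₁/z₀) ⇒ ln z₀ = (ln z₁ − r·ln z₂)/(1 − r)
ln z₀ = (1.38629 − 0.83376×2.56495) / 0.16624 = -4.5250
z₀ = exp(-4.5250) = 0.01083 m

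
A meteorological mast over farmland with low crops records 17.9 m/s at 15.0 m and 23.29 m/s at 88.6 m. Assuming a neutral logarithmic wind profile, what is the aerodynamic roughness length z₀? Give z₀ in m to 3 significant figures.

Log law: V(z) ∝ ln(z/z₀). With r = V₁/V₂ = 17.9/23.29 = 0.76857,
r · ln(z₂/z₀) = ln(z₁/z₀) ⇒ ln z₀ = (ln z₁ − r·ln z₂)/(1 − r)
ln z₀ = (2.70805 − 0.76857×4.48413) / 0.23143 = -3.1903
z₀ = exp(-3.1903) = 0.04116 m

z₀ ≈ 0.0412 m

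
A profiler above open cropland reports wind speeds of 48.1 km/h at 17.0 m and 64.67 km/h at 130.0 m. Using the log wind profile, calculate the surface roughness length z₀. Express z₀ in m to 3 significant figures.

z₀ ≈ 0.0463 m

Log law: V(z) ∝ ln(z/z₀). With r = V₁/V₂ = 48.1/64.67 = 0.74378,
r · ln(z₂/z₀) = ln(z₁/z₀) ⇒ ln z₀ = (ln z₁ − r·ln z₂)/(1 − r)
ln z₀ = (2.83321 − 0.74378×4.86753) / 0.25622 = -3.0721
z₀ = exp(-3.0721) = 0.04632 m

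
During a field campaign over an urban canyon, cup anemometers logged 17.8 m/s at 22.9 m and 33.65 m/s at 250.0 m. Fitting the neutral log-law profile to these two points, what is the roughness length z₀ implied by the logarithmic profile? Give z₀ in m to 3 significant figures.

z₀ ≈ 1.56 m

Log law: V(z) ∝ ln(z/z₀). With r = V₁/V₂ = 17.8/33.65 = 0.52897,
r · ln(z₂/z₀) = ln(z₁/z₀) ⇒ ln z₀ = (ln z₁ − r·ln z₂)/(1 − r)
ln z₀ = (3.13114 − 0.52897×5.52146) / 0.47103 = 0.4467
z₀ = exp(0.4467) = 1.563 m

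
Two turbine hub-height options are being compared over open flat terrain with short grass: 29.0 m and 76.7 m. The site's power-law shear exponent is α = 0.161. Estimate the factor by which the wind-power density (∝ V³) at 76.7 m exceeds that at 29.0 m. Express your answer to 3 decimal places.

Speed ratio: V_B/V_A = (z_B/z_A)^α = (76.7/29.0)^0.161 = (2.6448)^0.161 = 1.16952
Power-density ratio: P_B/P_A = (V_B/V_A)³ = (1.16952)³ = 1.59962

1.600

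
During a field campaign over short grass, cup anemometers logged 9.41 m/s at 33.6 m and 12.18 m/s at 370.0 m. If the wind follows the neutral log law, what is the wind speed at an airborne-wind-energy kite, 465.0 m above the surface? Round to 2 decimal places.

12.44 m/s

Log law: V ∝ ln(z/z₀). From the pair, with r = V₁/V₂ = 0.77258,
ln z₀ = (ln z₁ − r·ln z₂)/(1 − r) = (3.5145 − 0.77258×5.9135)/0.22742 = -4.6351 → z₀ = 0.009705 m
V₃ = V₁ · ln(z₃/z₀)/ln(z₁/z₀) = 9.41 × 10.7771/8.1496 = 12.4439 m/s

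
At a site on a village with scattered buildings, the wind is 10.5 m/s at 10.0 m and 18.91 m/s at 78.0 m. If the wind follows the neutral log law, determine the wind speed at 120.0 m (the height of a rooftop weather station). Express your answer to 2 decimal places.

Log law: V ∝ ln(z/z₀). From the pair, with r = V₁/V₂ = 0.55526,
ln z₀ = (ln z₁ − r·ln z₂)/(1 − r) = (2.3026 − 0.55526×4.3567)/0.44474 = -0.2620 → z₀ = 0.7695 m
V₃ = V₁ · ln(z₃/z₀)/ln(z₁/z₀) = 10.5 × 5.0495/2.5646 = 20.6737 m/s

20.67 m/s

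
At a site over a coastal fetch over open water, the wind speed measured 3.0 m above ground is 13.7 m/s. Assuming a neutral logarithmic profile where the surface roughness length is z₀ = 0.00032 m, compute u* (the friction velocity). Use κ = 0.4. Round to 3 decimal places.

u* ≈ 0.599 m/s

Log law: V(z) = (u*/κ) · ln(z/z₀) ⇒ u* = κ · V / ln(z/z₀)
u* = 0.4 × 13.7 / ln(3.0/0.00032) = 0.4 × 13.7 / 9.1458
   = 5.4800 / 9.1458 = 0.5992 m/s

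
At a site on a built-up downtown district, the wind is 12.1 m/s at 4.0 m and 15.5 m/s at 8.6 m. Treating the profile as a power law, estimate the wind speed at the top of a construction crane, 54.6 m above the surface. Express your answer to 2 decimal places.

28.18 m/s

First find α: α = ln(V₂/V₁)/ln(z₂/z₁) = ln(15.5/12.1)/ln(8.6/4.0) = 0.24763/0.76547 = 0.3235
Extrapolate from 8.6 m to 54.6 m: V₃ = 15.5 × (54.6/8.6)^0.3235 = 15.5 × 1.8184 = 28.1844 m/s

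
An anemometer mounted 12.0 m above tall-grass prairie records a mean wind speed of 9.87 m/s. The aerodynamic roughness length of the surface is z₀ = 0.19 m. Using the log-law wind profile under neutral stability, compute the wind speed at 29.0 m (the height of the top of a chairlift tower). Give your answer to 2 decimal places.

11.97 m/s

Log law: V(z) ∝ ln(z/z₀), so V₂/V₁ = ln(z₂/z₀) / ln(z₁/z₀).
ln(29.0/0.19) = 5.0280, ln(12.0/0.19) = 4.1456
V₂ = 9.87 × 5.0280/4.1456 = 9.87 × 1.2128 = 11.9708 m/s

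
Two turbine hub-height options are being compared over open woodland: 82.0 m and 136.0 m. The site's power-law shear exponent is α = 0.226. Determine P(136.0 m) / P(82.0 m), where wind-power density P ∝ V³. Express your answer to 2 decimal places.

1.41

Speed ratio: V_B/V_A = (z_B/z_A)^α = (136.0/82.0)^0.226 = (1.6585)^0.226 = 1.12113
Power-density ratio: P_B/P_A = (V_B/V_A)³ = (1.12113)³ = 1.40920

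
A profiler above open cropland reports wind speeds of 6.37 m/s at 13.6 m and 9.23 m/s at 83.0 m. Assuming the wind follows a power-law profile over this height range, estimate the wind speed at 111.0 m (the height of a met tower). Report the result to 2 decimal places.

First find α: α = ln(V₂/V₁)/ln(z₂/z₁) = ln(9.23/6.37)/ln(83.0/13.6) = 0.37086/1.80877 = 0.2050
Extrapolate from 83.0 m to 111.0 m: V₃ = 9.23 × (111.0/83.0)^0.2050 = 9.23 × 1.0614 = 9.7968 m/s

9.80 m/s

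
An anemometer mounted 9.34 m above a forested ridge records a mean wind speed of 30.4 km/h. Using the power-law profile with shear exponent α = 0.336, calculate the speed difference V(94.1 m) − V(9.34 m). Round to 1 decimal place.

35.7 km/h

Power law: V₂ = V₁ · (z₂/z₁)^α = 30.4 × (10.0749)^0.336 = 66.0637 km/h
ΔV = 66.0637 − 30.4 = 35.6637 km/h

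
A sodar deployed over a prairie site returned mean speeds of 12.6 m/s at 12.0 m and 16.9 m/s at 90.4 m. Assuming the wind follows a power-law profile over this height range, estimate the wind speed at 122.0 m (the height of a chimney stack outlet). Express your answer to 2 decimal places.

First find α: α = ln(V₂/V₁)/ln(z₂/z₁) = ln(16.9/12.6)/ln(90.4/12.0) = 0.29362/2.01934 = 0.1454
Extrapolate from 90.4 m to 122.0 m: V₃ = 16.9 × (122.0/90.4)^0.1454 = 16.9 × 1.0446 = 17.6529 m/s

17.65 m/s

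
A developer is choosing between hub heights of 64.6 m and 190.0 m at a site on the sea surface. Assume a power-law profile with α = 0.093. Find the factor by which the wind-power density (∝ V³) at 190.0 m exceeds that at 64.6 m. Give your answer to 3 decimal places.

1.351

Speed ratio: V_B/V_A = (z_B/z_A)^α = (190.0/64.6)^0.093 = (2.9412)^0.093 = 1.10553
Power-density ratio: P_B/P_A = (V_B/V_A)³ = (1.10553)³ = 1.35119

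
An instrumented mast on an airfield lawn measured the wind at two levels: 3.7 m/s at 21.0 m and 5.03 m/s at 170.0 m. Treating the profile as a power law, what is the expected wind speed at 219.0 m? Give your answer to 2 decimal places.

5.22 m/s

First find α: α = ln(V₂/V₁)/ln(z₂/z₁) = ln(5.03/3.7)/ln(170.0/21.0) = 0.30709/2.09128 = 0.1468
Extrapolate from 170.0 m to 219.0 m: V₃ = 5.03 × (219.0/170.0)^0.1468 = 5.03 × 1.0379 = 5.2206 m/s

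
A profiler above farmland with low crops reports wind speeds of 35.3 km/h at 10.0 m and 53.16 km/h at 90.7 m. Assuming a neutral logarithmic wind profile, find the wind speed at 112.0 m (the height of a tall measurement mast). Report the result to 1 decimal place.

54.9 km/h

Log law: V ∝ ln(z/z₀). From the pair, with r = V₁/V₂ = 0.66403,
ln z₀ = (ln z₁ − r·ln z₂)/(1 − r) = (2.3026 − 0.66403×4.5076)/0.33597 = -2.0555 → z₀ = 0.1280 m
V₃ = V₁ · ln(z₃/z₀)/ln(z₁/z₀) = 35.3 × 6.7740/4.3581 = 54.8686 km/h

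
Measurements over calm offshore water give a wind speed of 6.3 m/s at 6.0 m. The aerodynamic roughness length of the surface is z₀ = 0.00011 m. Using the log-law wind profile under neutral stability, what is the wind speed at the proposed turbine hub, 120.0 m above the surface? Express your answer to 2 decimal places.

8.03 m/s

Log law: V(z) ∝ ln(z/z₀), so V₂/V₁ = ln(z₂/z₀) / ln(z₁/z₀).
ln(120.0/0.00011) = 13.9025, ln(6.0/0.00011) = 10.9068
V₂ = 6.3 × 13.9025/10.9068 = 6.3 × 1.2747 = 8.0304 m/s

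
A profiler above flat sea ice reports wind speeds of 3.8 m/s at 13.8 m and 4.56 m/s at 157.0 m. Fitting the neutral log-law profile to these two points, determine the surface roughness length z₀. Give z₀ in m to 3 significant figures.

Log law: V(z) ∝ ln(z/z₀). With r = V₁/V₂ = 3.8/4.56 = 0.83333,
r · ln(z₂/z₀) = ln(z₁/z₀) ⇒ ln z₀ = (ln z₁ − r·ln z₂)/(1 − r)
ln z₀ = (2.62467 − 0.83333×5.05625) / 0.16667 = -9.5332
z₀ = exp(-9.5332) = 0.00007241 m

z₀ ≈ 0.0000724 m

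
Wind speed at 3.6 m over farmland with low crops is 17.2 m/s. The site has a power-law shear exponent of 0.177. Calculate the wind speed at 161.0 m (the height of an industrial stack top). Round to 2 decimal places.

33.70 m/s

Power-law profile: V₂ = V₁ · (z₂/z₁)^α
V₂ = 17.2 × (161.0/3.6)^0.177 = 17.2 × (44.7222)^0.177
    = 17.2 × 1.9595 = 33.7032 m/s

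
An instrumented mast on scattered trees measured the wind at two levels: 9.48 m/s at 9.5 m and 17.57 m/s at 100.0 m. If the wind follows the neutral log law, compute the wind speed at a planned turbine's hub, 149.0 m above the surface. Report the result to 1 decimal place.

18.9 m/s

Log law: V ∝ ln(z/z₀). From the pair, with r = V₁/V₂ = 0.53956,
ln z₀ = (ln z₁ − r·ln z₂)/(1 − r) = (2.2513 − 0.53956×4.6052)/0.46044 = -0.5070 → z₀ = 0.6023 m
V₃ = V₁ · ln(z₃/z₀)/ln(z₁/z₀) = 9.48 × 5.5110/2.7583 = 18.9405 m/s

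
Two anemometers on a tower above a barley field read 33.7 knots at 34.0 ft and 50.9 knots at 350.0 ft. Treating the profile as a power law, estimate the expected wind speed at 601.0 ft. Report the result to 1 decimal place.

First find α: α = ln(V₂/V₁)/ln(z₂/z₁) = ln(50.9/33.7)/ln(350.0/34.0) = 0.41237/2.33157 = 0.1769
Extrapolate from 350.0 ft to 601.0 ft: V₃ = 50.9 × (601.0/350.0)^0.1769 = 50.9 × 1.1003 = 56.0075 knots

56.0 knots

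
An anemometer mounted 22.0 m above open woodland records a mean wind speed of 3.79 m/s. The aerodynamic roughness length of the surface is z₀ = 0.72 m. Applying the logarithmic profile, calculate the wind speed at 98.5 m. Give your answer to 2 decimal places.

Log law: V(z) ∝ ln(z/z₀), so V₂/V₁ = ln(z₂/z₀) / ln(z₁/z₀).
ln(98.5/0.72) = 4.9186, ln(22.0/0.72) = 3.4195
V₂ = 3.79 × 4.9186/3.4195 = 3.79 × 1.4384 = 5.4514 m/s

5.45 m/s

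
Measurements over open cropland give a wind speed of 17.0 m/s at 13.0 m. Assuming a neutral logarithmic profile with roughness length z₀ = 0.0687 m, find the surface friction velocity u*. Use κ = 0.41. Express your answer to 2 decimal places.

u* ≈ 1.33 m/s

Log law: V(z) = (u*/κ) · ln(z/z₀) ⇒ u* = κ · V / ln(z/z₀)
u* = 0.41 × 17.0 / ln(13.0/0.0687) = 0.41 × 17.0 / 5.2430
   = 6.9700 / 5.2430 = 1.3294 m/s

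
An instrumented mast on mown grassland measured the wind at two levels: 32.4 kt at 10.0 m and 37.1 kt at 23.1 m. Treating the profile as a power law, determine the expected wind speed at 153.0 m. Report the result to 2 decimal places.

First find α: α = ln(V₂/V₁)/ln(z₂/z₁) = ln(37.1/32.4)/ln(23.1/10.0) = 0.13546/0.83725 = 0.1618
Extrapolate from 23.1 m to 153.0 m: V₃ = 37.1 × (153.0/23.1)^0.1618 = 37.1 × 1.3578 = 50.3752 kt

50.38 kt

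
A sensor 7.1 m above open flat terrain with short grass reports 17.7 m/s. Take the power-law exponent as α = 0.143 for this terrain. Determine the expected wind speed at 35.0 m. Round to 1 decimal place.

Power-law profile: V₂ = V₁ · (z₂/z₁)^α
V₂ = 17.7 × (35.0/7.1)^0.143 = 17.7 × (4.9296)^0.143
    = 17.7 × 1.2562 = 22.2354 m/s

22.2 m/s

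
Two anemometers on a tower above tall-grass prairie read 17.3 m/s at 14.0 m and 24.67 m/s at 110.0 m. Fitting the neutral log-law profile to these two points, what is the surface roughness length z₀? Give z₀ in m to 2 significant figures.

z₀ ≈ 0.11 m

Log law: V(z) ∝ ln(z/z₀). With r = V₁/V₂ = 17.3/24.67 = 0.70126,
r · ln(z₂/z₀) = ln(z₁/z₀) ⇒ ln z₀ = (ln z₁ − r·ln z₂)/(1 − r)
ln z₀ = (2.63906 − 0.70126×4.70048) / 0.29874 = -2.1998
z₀ = exp(-2.1998) = 0.1108 m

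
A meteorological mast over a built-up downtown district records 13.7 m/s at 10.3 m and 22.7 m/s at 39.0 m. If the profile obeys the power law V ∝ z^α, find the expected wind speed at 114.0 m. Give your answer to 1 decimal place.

34.1 m/s

First find α: α = ln(V₂/V₁)/ln(z₂/z₁) = ln(22.7/13.7)/ln(39.0/10.3) = 0.50497/1.33142 = 0.3793
Extrapolate from 39.0 m to 114.0 m: V₃ = 22.7 × (114.0/39.0)^0.3793 = 22.7 × 1.5020 = 34.0962 m/s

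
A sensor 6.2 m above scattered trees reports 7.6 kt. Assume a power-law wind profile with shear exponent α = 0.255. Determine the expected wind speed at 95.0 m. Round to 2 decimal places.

Power-law profile: V₂ = V₁ · (z₂/z₁)^α
V₂ = 7.6 × (95.0/6.2)^0.255 = 7.6 × (15.3226)^0.255
    = 7.6 × 2.0057 = 15.2431 kt

15.24 kt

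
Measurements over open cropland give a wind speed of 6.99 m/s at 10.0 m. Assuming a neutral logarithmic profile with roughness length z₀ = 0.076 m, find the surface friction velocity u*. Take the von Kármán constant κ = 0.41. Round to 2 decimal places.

Log law: V(z) = (u*/κ) · ln(z/z₀) ⇒ u* = κ · V / ln(z/z₀)
u* = 0.41 × 6.99 / ln(10.0/0.076) = 0.41 × 6.99 / 4.8796
   = 2.8659 / 4.8796 = 0.5873 m/s

u* ≈ 0.59 m/s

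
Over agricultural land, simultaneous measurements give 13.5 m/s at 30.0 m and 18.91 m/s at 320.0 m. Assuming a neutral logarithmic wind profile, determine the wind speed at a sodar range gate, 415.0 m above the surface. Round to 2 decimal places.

19.50 m/s

Log law: V ∝ ln(z/z₀). From the pair, with r = V₁/V₂ = 0.71391,
ln z₀ = (ln z₁ − r·ln z₂)/(1 − r) = (3.4012 − 0.71391×5.7683)/0.28609 = -2.5057 → z₀ = 0.08162 m
V₃ = V₁ · ln(z₃/z₀)/ln(z₁/z₀) = 13.5 × 8.5340/5.9069 = 19.5041 m/s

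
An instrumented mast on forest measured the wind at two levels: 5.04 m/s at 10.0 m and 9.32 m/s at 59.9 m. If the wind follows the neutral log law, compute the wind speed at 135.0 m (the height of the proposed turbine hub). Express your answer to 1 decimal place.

Log law: V ∝ ln(z/z₀). From the pair, with r = V₁/V₂ = 0.54077,
ln z₀ = (ln z₁ − r·ln z₂)/(1 − r) = (2.3026 − 0.54077×4.0927)/0.45923 = 0.1946 → z₀ = 1.215 m
V₃ = V₁ · ln(z₃/z₀)/ln(z₁/z₀) = 5.04 × 4.7106/2.1080 = 11.2629 m/s

11.3 m/s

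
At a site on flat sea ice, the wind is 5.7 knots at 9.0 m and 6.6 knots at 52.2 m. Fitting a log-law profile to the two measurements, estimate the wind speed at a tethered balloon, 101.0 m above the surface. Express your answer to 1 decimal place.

Log law: V ∝ ln(z/z₀). From the pair, with r = V₁/V₂ = 0.86364,
ln z₀ = (ln z₁ − r·ln z₂)/(1 − r) = (2.1972 − 0.86364×3.9551)/0.13636 = -8.9359 → z₀ = 0.0001316 m
V₃ = V₁ · ln(z₃/z₀)/ln(z₁/z₀) = 5.7 × 13.5510/11.1331 = 6.9379 knots

6.9 knots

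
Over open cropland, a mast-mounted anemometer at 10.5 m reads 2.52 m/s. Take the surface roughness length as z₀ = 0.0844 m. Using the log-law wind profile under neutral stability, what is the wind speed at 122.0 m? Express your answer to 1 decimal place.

3.8 m/s

Log law: V(z) ∝ ln(z/z₀), so V₂/V₁ = ln(z₂/z₀) / ln(z₁/z₀).
ln(122.0/0.0844) = 7.2762, ln(10.5/0.0844) = 4.8236
V₂ = 2.52 × 7.2762/4.8236 = 2.52 × 1.5085 = 3.8013 m/s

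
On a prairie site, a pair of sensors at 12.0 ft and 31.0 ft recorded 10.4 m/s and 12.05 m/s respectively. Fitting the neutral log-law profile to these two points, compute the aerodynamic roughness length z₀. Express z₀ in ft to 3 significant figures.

Log law: V(z) ∝ ln(z/z₀). With r = V₁/V₂ = 10.4/12.05 = 0.86307,
r · ln(z₂/z₀) = ln(z₁/z₀) ⇒ ln z₀ = (ln z₁ − r·ln z₂)/(1 − r)
ln z₀ = (2.48491 − 0.86307×3.43399) / 0.13693 = -3.4972
z₀ = exp(-3.4972) = 0.03028 ft

z₀ ≈ 0.0303 ft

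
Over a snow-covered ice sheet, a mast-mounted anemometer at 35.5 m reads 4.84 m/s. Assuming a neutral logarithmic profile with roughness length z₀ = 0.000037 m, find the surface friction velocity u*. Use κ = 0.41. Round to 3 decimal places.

u* ≈ 0.144 m/s

Log law: V(z) = (u*/κ) · ln(z/z₀) ⇒ u* = κ · V / ln(z/z₀)
u* = 0.41 × 4.84 / ln(35.5/0.000037) = 0.41 × 4.84 / 13.7741
   = 1.9844 / 13.7741 = 0.1441 m/s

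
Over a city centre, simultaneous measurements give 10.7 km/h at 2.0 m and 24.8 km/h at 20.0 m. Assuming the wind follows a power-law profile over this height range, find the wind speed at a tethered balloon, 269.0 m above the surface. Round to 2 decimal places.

First find α: α = ln(V₂/V₁)/ln(z₂/z₁) = ln(24.8/10.7)/ln(20.0/2.0) = 0.84060/2.30259 = 0.3651
Extrapolate from 20.0 m to 269.0 m: V₃ = 24.8 × (269.0/20.0)^0.3651 = 24.8 × 2.5826 = 64.0489 km/h

64.05 km/h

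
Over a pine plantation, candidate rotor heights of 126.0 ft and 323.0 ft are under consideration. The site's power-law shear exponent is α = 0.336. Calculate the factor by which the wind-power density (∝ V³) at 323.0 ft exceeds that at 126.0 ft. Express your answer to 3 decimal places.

2.583

Speed ratio: V_B/V_A = (z_B/z_A)^α = (323.0/126.0)^0.336 = (2.5635)^0.336 = 1.37204
Power-density ratio: P_B/P_A = (V_B/V_A)³ = (1.37204)³ = 2.58287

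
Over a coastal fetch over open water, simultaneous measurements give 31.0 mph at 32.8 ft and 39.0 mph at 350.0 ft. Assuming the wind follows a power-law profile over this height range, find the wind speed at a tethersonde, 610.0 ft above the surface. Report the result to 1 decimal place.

First find α: α = ln(V₂/V₁)/ln(z₂/z₁) = ln(39.0/31.0)/ln(350.0/32.8) = 0.22957/2.36750 = 0.0970
Extrapolate from 350.0 ft to 610.0 ft: V₃ = 39.0 × (610.0/350.0)^0.0970 = 39.0 × 1.0553 = 41.1585 mph

41.2 mph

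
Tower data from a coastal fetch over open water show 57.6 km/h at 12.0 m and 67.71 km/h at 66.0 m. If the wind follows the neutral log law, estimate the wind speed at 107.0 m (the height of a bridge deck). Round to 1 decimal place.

70.6 km/h

Log law: V ∝ ln(z/z₀). From the pair, with r = V₁/V₂ = 0.85069,
ln z₀ = (ln z₁ − r·ln z₂)/(1 − r) = (2.4849 − 0.85069×4.1897)/0.14931 = -7.2276 → z₀ = 0.0007263 m
V₃ = V₁ · ln(z₃/z₀)/ln(z₁/z₀) = 57.6 × 11.9004/9.7125 = 70.5755 km/h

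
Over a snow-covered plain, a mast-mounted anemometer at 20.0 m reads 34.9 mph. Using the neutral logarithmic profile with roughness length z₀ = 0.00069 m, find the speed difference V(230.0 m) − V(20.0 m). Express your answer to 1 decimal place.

8.3 mph

Log law: V₂ = V₁ · ln(z₂/z₀)/ln(z₁/z₀) = 34.9 × 12.7169/10.2746 = 43.1960 mph
ΔV = 43.1960 − 34.9 = 8.2960 mph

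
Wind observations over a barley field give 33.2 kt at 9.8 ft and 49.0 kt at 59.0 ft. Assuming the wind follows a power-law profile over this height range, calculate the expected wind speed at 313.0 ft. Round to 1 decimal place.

70.4 kt

First find α: α = ln(V₂/V₁)/ln(z₂/z₁) = ln(49.0/33.2)/ln(59.0/9.8) = 0.38927/1.79516 = 0.2168
Extrapolate from 59.0 ft to 313.0 ft: V₃ = 49.0 × (313.0/59.0)^0.2168 = 49.0 × 1.4360 = 70.3626 kt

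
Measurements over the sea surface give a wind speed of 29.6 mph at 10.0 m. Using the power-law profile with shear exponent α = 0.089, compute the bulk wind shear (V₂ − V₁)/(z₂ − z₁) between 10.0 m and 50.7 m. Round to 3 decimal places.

Power law: V₂ = V₁ · (z₂/z₁)^α = 29.6 × (5.0700)^0.089 = 34.2009 mph
ΔV/Δz = (34.2009 − 29.6)/(50.7 − 10.0) = 4.6009/40.7000 = 0.11304 mph/m

0.113 mph/m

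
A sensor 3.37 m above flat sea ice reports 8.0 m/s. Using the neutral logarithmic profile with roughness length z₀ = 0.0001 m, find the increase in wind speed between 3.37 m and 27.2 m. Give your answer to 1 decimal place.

1.6 m/s

Log law: V₂ = V₁ · ln(z₂/z₀)/ln(z₁/z₀) = 8.0 × 12.5136/10.4253 = 9.6025 m/s
ΔV = 9.6025 − 8.0 = 1.6025 m/s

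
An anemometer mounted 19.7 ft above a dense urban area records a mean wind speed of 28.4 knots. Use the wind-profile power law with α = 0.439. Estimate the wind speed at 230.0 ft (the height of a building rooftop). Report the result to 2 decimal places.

Power-law profile: V₂ = V₁ · (z₂/z₁)^α
V₂ = 28.4 × (230.0/19.7)^0.439 = 28.4 × (11.6751)^0.439
    = 28.4 × 2.9412 = 83.5307 knots

83.53 knots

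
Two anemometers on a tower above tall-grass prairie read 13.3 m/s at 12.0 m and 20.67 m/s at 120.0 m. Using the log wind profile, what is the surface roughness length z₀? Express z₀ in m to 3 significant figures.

z₀ ≈ 0.188 m

Log law: V(z) ∝ ln(z/z₀). With r = V₁/V₂ = 13.3/20.67 = 0.64344,
r · ln(z₂/z₀) = ln(z₁/z₀) ⇒ ln z₀ = (ln z₁ − r·ln z₂)/(1 − r)
ln z₀ = (2.48491 − 0.64344×4.78749) / 0.35656 = -1.6704
z₀ = exp(-1.6704) = 0.1882 m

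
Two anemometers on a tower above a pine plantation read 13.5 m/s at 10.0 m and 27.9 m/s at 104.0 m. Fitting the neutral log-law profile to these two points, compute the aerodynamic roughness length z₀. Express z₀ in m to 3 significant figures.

z₀ ≈ 1.11 m

Log law: V(z) ∝ ln(z/z₀). With r = V₁/V₂ = 13.5/27.9 = 0.48387,
r · ln(z₂/z₀) = ln(z₁/z₀) ⇒ ln z₀ = (ln z₁ − r·ln z₂)/(1 − r)
ln z₀ = (2.30259 − 0.48387×4.64439) / 0.51613 = 0.1071
z₀ = exp(0.1071) = 1.113 m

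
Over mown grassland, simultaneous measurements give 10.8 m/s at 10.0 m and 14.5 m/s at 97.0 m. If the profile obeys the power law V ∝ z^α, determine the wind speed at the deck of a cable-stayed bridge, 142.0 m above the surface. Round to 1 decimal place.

15.2 m/s

First find α: α = ln(V₂/V₁)/ln(z₂/z₁) = ln(14.5/10.8)/ln(97.0/10.0) = 0.29460/2.27213 = 0.1297
Extrapolate from 97.0 m to 142.0 m: V₃ = 14.5 × (142.0/97.0)^0.1297 = 14.5 × 1.0507 = 15.2345 m/s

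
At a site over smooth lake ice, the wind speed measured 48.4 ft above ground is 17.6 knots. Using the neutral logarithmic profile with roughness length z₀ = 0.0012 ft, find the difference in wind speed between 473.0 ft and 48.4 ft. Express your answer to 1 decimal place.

Log law: V₂ = V₁ · ln(z₂/z₀)/ln(z₁/z₀) = 17.6 × 12.8845/10.6049 = 21.3832 knots
ΔV = 21.3832 − 17.6 = 3.7832 knots

3.8 knots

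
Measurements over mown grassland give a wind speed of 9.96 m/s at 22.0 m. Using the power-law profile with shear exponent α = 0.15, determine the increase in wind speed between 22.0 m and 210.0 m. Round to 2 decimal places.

Power law: V₂ = V₁ · (z₂/z₁)^α = 9.96 × (9.5455)^0.15 = 13.9710 m/s
ΔV = 13.9710 − 9.96 = 4.0110 m/s

4.01 m/s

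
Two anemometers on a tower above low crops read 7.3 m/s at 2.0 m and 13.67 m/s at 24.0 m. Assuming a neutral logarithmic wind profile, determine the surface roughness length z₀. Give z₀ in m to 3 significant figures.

z₀ ≈ 0.116 m

Log law: V(z) ∝ ln(z/z₀). With r = V₁/V₂ = 7.3/13.67 = 0.53402,
r · ln(z₂/z₀) = ln(z₁/z₀) ⇒ ln z₀ = (ln z₁ − r·ln z₂)/(1 − r)
ln z₀ = (0.69315 − 0.53402×3.17805) / 0.46598 = -2.1545
z₀ = exp(-2.1545) = 0.1160 m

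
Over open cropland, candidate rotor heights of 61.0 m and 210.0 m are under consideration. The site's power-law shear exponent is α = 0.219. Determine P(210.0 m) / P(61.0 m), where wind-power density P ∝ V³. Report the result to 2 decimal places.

2.25

Speed ratio: V_B/V_A = (z_B/z_A)^α = (210.0/61.0)^0.219 = (3.4426)^0.219 = 1.31093
Power-density ratio: P_B/P_A = (V_B/V_A)³ = (1.31093)³ = 2.25287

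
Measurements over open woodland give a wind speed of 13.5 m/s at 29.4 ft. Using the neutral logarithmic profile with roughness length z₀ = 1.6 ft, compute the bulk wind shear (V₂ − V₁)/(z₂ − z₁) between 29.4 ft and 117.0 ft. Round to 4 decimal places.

Log law: V₂ = V₁ · ln(z₂/z₀)/ln(z₁/z₀) = 13.5 × 4.2922/2.9110 = 19.9054 m/s
ΔV/Δz = (19.9054 − 13.5)/(117.0 − 29.4) = 6.4054/87.6000 = 0.07312 m/s/ft

0.0731 m/s/ft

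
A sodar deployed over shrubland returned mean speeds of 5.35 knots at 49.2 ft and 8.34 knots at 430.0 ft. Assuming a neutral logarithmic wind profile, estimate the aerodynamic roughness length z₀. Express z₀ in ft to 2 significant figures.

Log law: V(z) ∝ ln(z/z₀). With r = V₁/V₂ = 5.35/8.34 = 0.64149,
r · ln(z₂/z₀) = ln(z₁/z₀) ⇒ ln z₀ = (ln z₁ − r·ln z₂)/(1 − r)
ln z₀ = (3.89589 − 0.64149×6.06379) / 0.35851 = 0.0169
z₀ = exp(0.0169) = 1.017 ft

z₀ ≈ 1.0 ft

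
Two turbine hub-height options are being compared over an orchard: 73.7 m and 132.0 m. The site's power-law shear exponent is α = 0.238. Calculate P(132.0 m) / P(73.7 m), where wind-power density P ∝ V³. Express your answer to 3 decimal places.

1.516

Speed ratio: V_B/V_A = (z_B/z_A)^α = (132.0/73.7)^0.238 = (1.7910)^0.238 = 1.14879
Power-density ratio: P_B/P_A = (V_B/V_A)³ = (1.14879)³ = 1.51607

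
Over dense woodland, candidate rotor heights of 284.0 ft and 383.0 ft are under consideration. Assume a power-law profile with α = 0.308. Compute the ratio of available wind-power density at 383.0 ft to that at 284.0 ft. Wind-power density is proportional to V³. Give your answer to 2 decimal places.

1.32

Speed ratio: V_B/V_A = (z_B/z_A)^α = (383.0/284.0)^0.308 = (1.3486)^0.308 = 1.09649
Power-density ratio: P_B/P_A = (V_B/V_A)³ = (1.09649)³ = 1.31829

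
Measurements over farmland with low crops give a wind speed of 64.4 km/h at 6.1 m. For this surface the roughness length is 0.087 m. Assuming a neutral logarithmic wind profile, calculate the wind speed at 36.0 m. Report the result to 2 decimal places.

Log law: V(z) ∝ ln(z/z₀), so V₂/V₁ = ln(z₂/z₀) / ln(z₁/z₀).
ln(36.0/0.087) = 6.0254, ln(6.1/0.087) = 4.2501
V₂ = 64.4 × 6.0254/4.2501 = 64.4 × 1.4177 = 91.2991 km/h

91.30 km/h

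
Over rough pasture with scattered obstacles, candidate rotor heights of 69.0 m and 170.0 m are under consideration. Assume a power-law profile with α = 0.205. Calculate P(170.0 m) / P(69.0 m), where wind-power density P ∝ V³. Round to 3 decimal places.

1.741

Speed ratio: V_B/V_A = (z_B/z_A)^α = (170.0/69.0)^0.205 = (2.4638)^0.205 = 1.20303
Power-density ratio: P_B/P_A = (V_B/V_A)³ = (1.20303)³ = 1.74114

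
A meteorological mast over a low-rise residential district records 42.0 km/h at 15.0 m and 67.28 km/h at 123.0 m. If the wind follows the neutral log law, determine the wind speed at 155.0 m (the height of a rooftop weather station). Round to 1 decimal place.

70.1 km/h

Log law: V ∝ ln(z/z₀). From the pair, with r = V₁/V₂ = 0.62426,
ln z₀ = (ln z₁ − r·ln z₂)/(1 − r) = (2.7081 − 0.62426×4.8122)/0.37574 = -0.7877 → z₀ = 0.4549 m
V₃ = V₁ · ln(z₃/z₀)/ln(z₁/z₀) = 42.0 × 5.8312/3.4958 = 70.0582 km/h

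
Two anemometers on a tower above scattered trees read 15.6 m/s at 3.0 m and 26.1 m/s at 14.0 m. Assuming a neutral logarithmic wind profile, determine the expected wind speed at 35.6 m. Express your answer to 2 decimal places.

Log law: V ∝ ln(z/z₀). From the pair, with r = V₁/V₂ = 0.59770,
ln z₀ = (ln z₁ − r·ln z₂)/(1 − r) = (1.0986 − 0.59770×2.6391)/0.40230 = -1.1900 → z₀ = 0.3042 m
V₃ = V₁ · ln(z₃/z₀)/ln(z₁/z₀) = 15.6 × 4.7624/2.2887 = 32.4615 m/s

32.46 m/s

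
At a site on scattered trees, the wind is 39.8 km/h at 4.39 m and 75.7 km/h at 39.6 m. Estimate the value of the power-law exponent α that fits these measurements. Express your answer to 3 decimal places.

Power law: V₂/V₁ = (z₂/z₁)^α ⇒ α = ln(V₂/V₁) / ln(z₂/z₁)
α = ln(75.7/39.8) / ln(39.6/4.39) = ln(1.9020) / ln(9.0205)
  = 0.64291 / 2.19950 = 0.29230

α ≈ 0.292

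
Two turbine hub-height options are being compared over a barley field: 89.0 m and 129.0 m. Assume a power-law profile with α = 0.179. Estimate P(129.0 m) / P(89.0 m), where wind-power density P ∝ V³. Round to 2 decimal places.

1.22

Speed ratio: V_B/V_A = (z_B/z_A)^α = (129.0/89.0)^0.179 = (1.4494)^0.179 = 1.06870
Power-density ratio: P_B/P_A = (V_B/V_A)³ = (1.06870)³ = 1.22057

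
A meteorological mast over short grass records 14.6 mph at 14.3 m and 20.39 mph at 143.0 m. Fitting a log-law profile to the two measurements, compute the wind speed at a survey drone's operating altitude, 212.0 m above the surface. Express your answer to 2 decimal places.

Log law: V ∝ ln(z/z₀). From the pair, with r = V₁/V₂ = 0.71604,
ln z₀ = (ln z₁ − r·ln z₂)/(1 − r) = (2.6603 − 0.71604×4.9628)/0.28396 = -3.1459 → z₀ = 0.04303 m
V₃ = V₁ · ln(z₃/z₀)/ln(z₁/z₀) = 14.6 × 8.5025/5.8062 = 21.3801 mph

21.38 mph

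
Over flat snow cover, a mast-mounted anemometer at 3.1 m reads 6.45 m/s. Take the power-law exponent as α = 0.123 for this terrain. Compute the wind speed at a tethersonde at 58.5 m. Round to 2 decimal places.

9.26 m/s

Power-law profile: V₂ = V₁ · (z₂/z₁)^α
V₂ = 6.45 × (58.5/3.1)^0.123 = 6.45 × (18.8710)^0.123
    = 6.45 × 1.4352 = 9.2573 m/s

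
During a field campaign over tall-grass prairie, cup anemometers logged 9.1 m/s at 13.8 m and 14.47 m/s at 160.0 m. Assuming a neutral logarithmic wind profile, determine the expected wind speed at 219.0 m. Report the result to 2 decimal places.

Log law: V ∝ ln(z/z₀). From the pair, with r = V₁/V₂ = 0.62889,
ln z₀ = (ln z₁ − r·ln z₂)/(1 − r) = (2.6247 − 0.62889×5.0752)/0.37111 = -1.5280 → z₀ = 0.2170 m
V₃ = V₁ · ln(z₃/z₀)/ln(z₁/z₀) = 9.1 × 6.9170/4.1526 = 15.1579 m/s

15.16 m/s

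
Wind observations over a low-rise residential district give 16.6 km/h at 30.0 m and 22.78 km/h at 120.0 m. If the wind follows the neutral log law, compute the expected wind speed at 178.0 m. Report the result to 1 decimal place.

Log law: V ∝ ln(z/z₀). From the pair, with r = V₁/V₂ = 0.72871,
ln z₀ = (ln z₁ − r·ln z₂)/(1 − r) = (3.4012 − 0.72871×4.7875)/0.27129 = -0.3225 → z₀ = 0.7243 m
V₃ = V₁ · ln(z₃/z₀)/ln(z₁/z₀) = 16.6 × 5.5043/3.7237 = 24.5377 km/h

24.5 km/h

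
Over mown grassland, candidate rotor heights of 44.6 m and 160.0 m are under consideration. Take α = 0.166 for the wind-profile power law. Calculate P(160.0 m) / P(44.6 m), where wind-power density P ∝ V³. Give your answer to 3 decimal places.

Speed ratio: V_B/V_A = (z_B/z_A)^α = (160.0/44.6)^0.166 = (3.5874)^0.166 = 1.23622
Power-density ratio: P_B/P_A = (V_B/V_A)³ = (1.23622)³ = 1.88922

1.889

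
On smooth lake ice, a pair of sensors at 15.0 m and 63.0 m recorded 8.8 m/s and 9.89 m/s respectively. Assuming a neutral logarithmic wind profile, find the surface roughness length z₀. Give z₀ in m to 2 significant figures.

Log law: V(z) ∝ ln(z/z₀). With r = V₁/V₂ = 8.8/9.89 = 0.88979,
r · ln(z₂/z₀) = ln(z₁/z₀) ⇒ ln z₀ = (ln z₁ − r·ln z₂)/(1 − r)
ln z₀ = (2.70805 − 0.88979×4.14313) / 0.11021 = -8.8780
z₀ = exp(-8.8780) = 0.0001394 m

z₀ ≈ 0.00014 m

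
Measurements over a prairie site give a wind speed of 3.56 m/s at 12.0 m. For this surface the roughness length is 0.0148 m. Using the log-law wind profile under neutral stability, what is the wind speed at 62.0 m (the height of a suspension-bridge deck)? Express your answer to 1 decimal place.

4.4 m/s

Log law: V(z) ∝ ln(z/z₀), so V₂/V₁ = ln(z₂/z₀) / ln(z₁/z₀).
ln(62.0/0.0148) = 8.3403, ln(12.0/0.0148) = 6.6980
V₂ = 3.56 × 8.3403/6.6980 = 3.56 × 1.2452 = 4.4328 m/s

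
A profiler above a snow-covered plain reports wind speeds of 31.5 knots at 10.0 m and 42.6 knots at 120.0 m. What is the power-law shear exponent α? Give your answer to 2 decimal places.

Power law: V₂/V₁ = (z₂/z₁)^α ⇒ α = ln(V₂/V₁) / ln(z₂/z₁)
α = ln(42.6/31.5) / ln(120.0/10.0) = ln(1.3524) / ln(12.0000)
  = 0.30187 / 2.48491 = 0.12148

α ≈ 0.12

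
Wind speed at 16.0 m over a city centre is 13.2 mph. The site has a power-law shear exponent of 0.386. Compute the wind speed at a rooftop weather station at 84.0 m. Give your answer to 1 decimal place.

Power-law profile: V₂ = V₁ · (z₂/z₁)^α
V₂ = 13.2 × (84.0/16.0)^0.386 = 13.2 × (5.2500)^0.386
    = 13.2 × 1.8966 = 25.0355 mph

25.0 mph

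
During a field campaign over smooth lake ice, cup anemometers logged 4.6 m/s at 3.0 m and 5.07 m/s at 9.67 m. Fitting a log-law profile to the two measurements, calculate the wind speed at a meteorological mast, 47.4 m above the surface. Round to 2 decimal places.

Log law: V ∝ ln(z/z₀). From the pair, with r = V₁/V₂ = 0.90730,
ln z₀ = (ln z₁ − r·ln z₂)/(1 − r) = (1.0986 − 0.90730×2.2690)/0.09270 = -10.3565 → z₀ = 0.00003178 m
V₃ = V₁ · ln(z₃/z₀)/ln(z₁/z₀) = 4.6 × 14.2151/11.4551 = 5.7083 m/s

5.71 m/s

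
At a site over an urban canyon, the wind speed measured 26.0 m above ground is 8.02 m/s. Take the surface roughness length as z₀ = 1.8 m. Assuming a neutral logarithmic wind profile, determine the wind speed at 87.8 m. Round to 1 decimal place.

11.7 m/s

Log law: V(z) ∝ ln(z/z₀), so V₂/V₁ = ln(z₂/z₀) / ln(z₁/z₀).
ln(87.8/1.8) = 3.8873, ln(26.0/1.8) = 2.6703
V₂ = 8.02 × 3.8873/2.6703 = 8.02 × 1.4557 = 11.6750 m/s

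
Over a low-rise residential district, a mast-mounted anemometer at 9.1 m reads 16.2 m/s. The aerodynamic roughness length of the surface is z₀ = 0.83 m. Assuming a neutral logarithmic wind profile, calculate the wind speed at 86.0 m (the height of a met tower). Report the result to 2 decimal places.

31.40 m/s

Log law: V(z) ∝ ln(z/z₀), so V₂/V₁ = ln(z₂/z₀) / ln(z₁/z₀).
ln(86.0/0.83) = 4.6407, ln(9.1/0.83) = 2.3946
V₂ = 16.2 × 4.6407/2.3946 = 16.2 × 1.9380 = 31.3952 m/s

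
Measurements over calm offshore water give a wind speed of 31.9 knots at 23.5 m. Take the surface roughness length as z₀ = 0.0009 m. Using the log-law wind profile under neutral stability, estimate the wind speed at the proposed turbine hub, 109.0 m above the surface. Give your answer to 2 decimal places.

36.71 knots

Log law: V(z) ∝ ln(z/z₀), so V₂/V₁ = ln(z₂/z₀) / ln(z₁/z₀).
ln(109.0/0.0009) = 11.7045, ln(23.5/0.0009) = 10.1701
V₂ = 31.9 × 11.7045/10.1701 = 31.9 × 1.1509 = 36.7127 knots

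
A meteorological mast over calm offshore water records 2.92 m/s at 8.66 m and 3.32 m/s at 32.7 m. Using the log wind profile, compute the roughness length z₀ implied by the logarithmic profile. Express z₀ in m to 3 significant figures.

Log law: V(z) ∝ ln(z/z₀). With r = V₁/V₂ = 2.92/3.32 = 0.87952,
r · ln(z₂/z₀) = ln(z₁/z₀) ⇒ ln z₀ = (ln z₁ − r·ln z₂)/(1 − r)
ln z₀ = (2.15871 − 0.87952×3.48738) / 0.12048 = -7.5405
z₀ = exp(-7.5405) = 0.0005311 m

z₀ ≈ 0.000531 m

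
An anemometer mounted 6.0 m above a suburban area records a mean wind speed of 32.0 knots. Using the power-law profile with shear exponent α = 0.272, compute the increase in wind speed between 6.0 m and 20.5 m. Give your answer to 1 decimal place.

Power law: V₂ = V₁ · (z₂/z₁)^α = 32.0 × (3.4167)^0.272 = 44.6982 knots
ΔV = 44.6982 − 32.0 = 12.6982 knots

12.7 knots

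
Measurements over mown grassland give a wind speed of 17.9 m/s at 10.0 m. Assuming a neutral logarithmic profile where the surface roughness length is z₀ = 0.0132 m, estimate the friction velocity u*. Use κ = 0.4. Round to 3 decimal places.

u* ≈ 1.080 m/s

Log law: V(z) = (u*/κ) · ln(z/z₀) ⇒ u* = κ · V / ln(z/z₀)
u* = 0.4 × 17.9 / ln(10.0/0.0132) = 0.4 × 17.9 / 6.6301
   = 7.1600 / 6.6301 = 1.0799 m/s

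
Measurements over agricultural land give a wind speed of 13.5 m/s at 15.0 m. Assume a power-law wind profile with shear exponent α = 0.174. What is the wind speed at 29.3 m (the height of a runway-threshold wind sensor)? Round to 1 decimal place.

Power-law profile: V₂ = V₁ · (z₂/z₁)^α
V₂ = 13.5 × (29.3/15.0)^0.174 = 13.5 × (1.9533)^0.174
    = 13.5 × 1.1236 = 15.1680 m/s

15.2 m/s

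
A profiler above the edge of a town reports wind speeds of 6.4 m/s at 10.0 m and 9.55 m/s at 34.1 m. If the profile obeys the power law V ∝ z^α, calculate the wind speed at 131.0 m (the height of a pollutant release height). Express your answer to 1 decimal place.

14.8 m/s

First find α: α = ln(V₂/V₁)/ln(z₂/z₁) = ln(9.55/6.4)/ln(34.1/10.0) = 0.40024/1.22671 = 0.3263
Extrapolate from 34.1 m to 131.0 m: V₃ = 9.55 × (131.0/34.1)^0.3263 = 9.55 × 1.5514 = 14.8155 m/s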